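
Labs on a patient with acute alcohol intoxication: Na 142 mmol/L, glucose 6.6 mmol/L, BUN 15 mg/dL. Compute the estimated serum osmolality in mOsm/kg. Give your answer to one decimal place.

Calculated osmolality = 2·Na + glucose + BUN/2.8
= 2·142 + 6.6 + 15/2.8
= 284 + 6.60 + 5.36
= 295.96 mOsm/kg

296.0 mOsm/kg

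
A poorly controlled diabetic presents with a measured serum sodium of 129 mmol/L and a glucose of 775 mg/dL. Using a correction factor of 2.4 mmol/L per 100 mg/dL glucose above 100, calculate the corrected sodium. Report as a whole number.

Corrected Na = measured Na + 2.4 · (glucose − 100)/100
= 129 + 2.4 · (775 − 100)/100
= 129 + 16.2
= 145.2 mmol/L

145 mmol/L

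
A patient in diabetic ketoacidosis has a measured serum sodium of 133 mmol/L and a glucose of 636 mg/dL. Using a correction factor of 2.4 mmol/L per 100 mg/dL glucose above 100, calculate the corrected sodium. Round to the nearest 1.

146 mmol/L

Corrected Na = measured Na + 2.4 · (glucose − 100)/100
= 133 + 2.4 · (636 − 100)/100
= 133 + 12.9
= 145.9 mmol/L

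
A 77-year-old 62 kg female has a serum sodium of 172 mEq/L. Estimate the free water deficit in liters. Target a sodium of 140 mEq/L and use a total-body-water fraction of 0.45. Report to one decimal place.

6.4 L

TBW = 0.45 · 62 = 27.9 L
Free water deficit = TBW · (Na/140 − 1)
= 27.9 · (172/140 − 1)
= 27.9 · 0.2286
= 6.38 L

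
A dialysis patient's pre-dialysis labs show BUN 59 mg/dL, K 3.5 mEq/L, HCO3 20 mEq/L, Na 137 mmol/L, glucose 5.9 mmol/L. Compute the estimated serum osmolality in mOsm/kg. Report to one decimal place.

Calculated osmolality = 2·Na + glucose + BUN/2.8
= 2·137 + 5.9 + 59/2.8
= 274 + 5.90 + 21.07
= 300.97 mOsm/kg

301.0 mOsm/kg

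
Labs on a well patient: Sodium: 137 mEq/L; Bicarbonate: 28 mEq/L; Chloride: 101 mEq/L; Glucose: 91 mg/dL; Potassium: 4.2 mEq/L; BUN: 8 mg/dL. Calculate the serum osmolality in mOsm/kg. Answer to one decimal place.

Calculated osmolality = 2·Na + glucose/18 + BUN/2.8
= 2·137 + 91/18 + 8/2.8
= 274 + 5.06 + 2.86
= 281.92 mOsm/kg

281.9 mOsm/kg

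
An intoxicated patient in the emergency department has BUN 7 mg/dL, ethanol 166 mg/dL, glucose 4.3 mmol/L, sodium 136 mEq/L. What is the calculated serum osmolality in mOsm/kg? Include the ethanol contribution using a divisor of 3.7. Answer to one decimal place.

Calculated osmolality = 2·Na + glucose + BUN/2.8 + ethanol/3.7
= 2·136 + 4.3 + 7/2.8 + 166/3.7
= 272 + 4.30 + 2.50 + 44.86
= 323.66 mOsm/kg

323.7 mOsm/kg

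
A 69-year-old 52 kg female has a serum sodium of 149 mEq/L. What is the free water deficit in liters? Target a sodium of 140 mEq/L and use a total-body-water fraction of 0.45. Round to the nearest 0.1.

1.5 L

TBW = 0.45 · 52 = 23.4 L
Free water deficit = TBW · (Na/140 − 1)
= 23.4 · (149/140 − 1)
= 23.4 · 0.0643
= 1.5 L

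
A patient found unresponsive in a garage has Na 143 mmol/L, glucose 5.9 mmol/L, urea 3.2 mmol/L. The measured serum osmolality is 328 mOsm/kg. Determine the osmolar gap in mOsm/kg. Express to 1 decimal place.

Calculated osmolality = 2·Na + glucose + urea
= 2·143 + 5.9 + 3.2
= 286 + 5.90 + 3.20
= 295.1 mOsm/kg ≈ 295.1 mOsm/kg
Osmolar gap = measured − calculated = 328 − 295.1 = 32.9 mOsm/kg

32.9 mOsm/kg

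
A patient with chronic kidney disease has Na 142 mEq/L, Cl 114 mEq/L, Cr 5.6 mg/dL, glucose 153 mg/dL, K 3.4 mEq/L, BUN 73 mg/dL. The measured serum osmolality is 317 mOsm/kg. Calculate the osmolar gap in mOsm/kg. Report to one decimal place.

-1.6 mOsm/kg

Calculated osmolality = 2·Na + glucose/18 + BUN/2.8
= 2·142 + 153/18 + 73/2.8
= 284 + 8.50 + 26.07
= 318.57 mOsm/kg ≈ 318.6 mOsm/kg
Osmolar gap = measured − calculated = 317 − 318.6 = -1.6 mOsm/kg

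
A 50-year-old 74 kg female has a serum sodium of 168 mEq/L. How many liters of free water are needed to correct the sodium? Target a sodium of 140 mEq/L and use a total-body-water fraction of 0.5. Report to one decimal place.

TBW = 0.5 · 74 = 37 L
Free water deficit = TBW · (Na/140 − 1)
= 37 · (168/140 − 1)
= 37 · 0.2
= 7.4 L

7.4 L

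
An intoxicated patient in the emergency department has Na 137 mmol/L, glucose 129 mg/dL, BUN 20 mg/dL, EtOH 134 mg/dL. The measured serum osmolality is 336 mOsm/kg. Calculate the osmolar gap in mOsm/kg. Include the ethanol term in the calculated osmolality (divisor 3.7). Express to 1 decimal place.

11.5 mOsm/kg

Calculated osmolality = 2·Na + glucose/18 + BUN/2.8 + ethanol/3.7
= 2·137 + 129/18 + 20/2.8 + 134/3.7
= 274 + 7.17 + 7.14 + 36.22
= 324.53 mOsm/kg ≈ 324.5 mOsm/kg
Osmolar gap = measured − calculated = 336 − 324.5 = 11.5 mOsm/kg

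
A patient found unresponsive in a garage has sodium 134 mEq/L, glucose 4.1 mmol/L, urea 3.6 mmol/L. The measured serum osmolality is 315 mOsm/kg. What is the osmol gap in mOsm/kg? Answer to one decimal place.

Calculated osmolality = 2·Na + glucose + urea
= 2·134 + 4.1 + 3.6
= 268 + 4.10 + 3.60
= 275.7 mOsm/kg ≈ 275.7 mOsm/kg
Osmolar gap = measured − calculated = 315 − 275.7 = 39.3 mOsm/kg

39.3 mOsm/kg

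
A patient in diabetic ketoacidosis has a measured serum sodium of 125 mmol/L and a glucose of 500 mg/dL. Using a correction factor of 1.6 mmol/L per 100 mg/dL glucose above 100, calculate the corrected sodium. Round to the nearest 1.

131 mmol/L

Corrected Na = measured Na + 1.6 · (glucose − 100)/100
= 125 + 1.6 · (500 − 100)/100
= 125 + 6.4
= 131.4 mmol/L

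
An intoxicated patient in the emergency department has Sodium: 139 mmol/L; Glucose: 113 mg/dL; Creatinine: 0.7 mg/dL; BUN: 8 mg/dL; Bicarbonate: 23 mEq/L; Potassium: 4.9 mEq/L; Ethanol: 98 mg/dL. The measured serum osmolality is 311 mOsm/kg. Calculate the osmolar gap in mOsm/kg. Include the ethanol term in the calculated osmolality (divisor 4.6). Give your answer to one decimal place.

Calculated osmolality = 2·Na + glucose/18 + BUN/2.8 + ethanol/4.6
= 2·139 + 113/18 + 8/2.8 + 98/4.6
= 278 + 6.28 + 2.86 + 21.30
= 308.44 mOsm/kg ≈ 308.4 mOsm/kg
Osmolar gap = measured − calculated = 311 − 308.4 = 2.6 mOsm/kg

2.6 mOsm/kg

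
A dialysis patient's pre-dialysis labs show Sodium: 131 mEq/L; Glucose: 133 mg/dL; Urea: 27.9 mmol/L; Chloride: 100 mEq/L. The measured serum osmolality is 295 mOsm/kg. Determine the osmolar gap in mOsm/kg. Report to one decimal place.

-2.3 mOsm/kg

Calculated osmolality = 2·Na + glucose/18 + urea
= 2·131 + 133/18 + 27.9
= 262 + 7.39 + 27.90
= 297.29 mOsm/kg ≈ 297.3 mOsm/kg
Osmolar gap = measured − calculated = 295 − 297.3 = -2.3 mOsm/kg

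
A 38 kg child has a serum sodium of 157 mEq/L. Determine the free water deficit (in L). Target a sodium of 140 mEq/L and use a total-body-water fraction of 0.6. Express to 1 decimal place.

2.8 L

TBW = 0.6 · 38 = 22.8 L
Free water deficit = TBW · (Na/140 − 1)
= 22.8 · (157/140 − 1)
= 22.8 · 0.1214
= 2.77 L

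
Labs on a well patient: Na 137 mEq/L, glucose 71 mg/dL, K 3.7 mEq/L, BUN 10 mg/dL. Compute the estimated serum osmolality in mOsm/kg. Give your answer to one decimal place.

Calculated osmolality = 2·Na + glucose/18 + BUN/2.8
= 2·137 + 71/18 + 10/2.8
= 274 + 3.94 + 3.57
= 281.51 mOsm/kg

281.5 mOsm/kg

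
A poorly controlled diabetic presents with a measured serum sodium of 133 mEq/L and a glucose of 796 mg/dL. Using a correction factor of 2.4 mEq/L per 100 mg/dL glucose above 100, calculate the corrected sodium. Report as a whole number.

Corrected Na = measured Na + 2.4 · (glucose − 100)/100
= 133 + 2.4 · (796 − 100)/100
= 133 + 16.7
= 149.7 mEq/L

150 mEq/L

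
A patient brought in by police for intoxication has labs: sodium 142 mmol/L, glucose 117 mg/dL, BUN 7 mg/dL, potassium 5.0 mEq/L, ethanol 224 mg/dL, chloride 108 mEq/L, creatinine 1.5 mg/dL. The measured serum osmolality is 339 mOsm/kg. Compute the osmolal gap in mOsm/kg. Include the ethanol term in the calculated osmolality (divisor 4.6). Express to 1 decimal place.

Calculated osmolality = 2·Na + glucose/18 + BUN/2.8 + ethanol/4.6
= 2·142 + 117/18 + 7/2.8 + 224/4.6
= 284 + 6.50 + 2.50 + 48.70
= 341.7 mOsm/kg ≈ 341.7 mOsm/kg
Osmolar gap = measured − calculated = 339 − 341.7 = -2.7 mOsm/kg

-2.7 mOsm/kg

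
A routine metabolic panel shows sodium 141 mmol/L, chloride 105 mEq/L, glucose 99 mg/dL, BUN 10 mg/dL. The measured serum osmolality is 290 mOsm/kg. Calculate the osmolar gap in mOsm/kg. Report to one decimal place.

Calculated osmolality = 2·Na + glucose/18 + BUN/2.8
= 2·141 + 99/18 + 10/2.8
= 282 + 5.50 + 3.57
= 291.07 mOsm/kg ≈ 291.1 mOsm/kg
Osmolar gap = measured − calculated = 290 − 291.1 = -1.1 mOsm/kg

-1.1 mOsm/kg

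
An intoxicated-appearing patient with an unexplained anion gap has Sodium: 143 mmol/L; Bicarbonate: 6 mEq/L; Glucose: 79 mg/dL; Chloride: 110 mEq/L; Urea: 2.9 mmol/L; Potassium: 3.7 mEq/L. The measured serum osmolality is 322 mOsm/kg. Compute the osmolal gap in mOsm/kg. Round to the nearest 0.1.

28.7 mOsm/kg

Calculated osmolality = 2·Na + glucose/18 + urea
= 2·143 + 79/18 + 2.9
= 286 + 4.39 + 2.90
= 293.29 mOsm/kg ≈ 293.3 mOsm/kg
Osmolar gap = measured − calculated = 322 − 293.3 = 28.7 mOsm/kg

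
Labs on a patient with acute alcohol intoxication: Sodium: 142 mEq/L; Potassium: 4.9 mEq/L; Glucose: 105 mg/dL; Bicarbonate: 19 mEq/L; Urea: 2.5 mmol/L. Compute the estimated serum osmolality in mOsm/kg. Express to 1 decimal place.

292.3 mOsm/kg

Calculated osmolality = 2·Na + glucose/18 + urea
= 2·142 + 105/18 + 2.5
= 284 + 5.83 + 2.50
= 292.33 mOsm/kg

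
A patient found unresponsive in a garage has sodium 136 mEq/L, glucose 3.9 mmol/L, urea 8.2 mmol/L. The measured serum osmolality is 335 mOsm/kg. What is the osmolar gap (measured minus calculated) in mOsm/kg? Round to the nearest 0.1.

50.9 mOsm/kg

Calculated osmolality = 2·Na + glucose + urea
= 2·136 + 3.9 + 8.2
= 272 + 3.90 + 8.20
= 284.1 mOsm/kg ≈ 284.1 mOsm/kg
Osmolar gap = measured − calculated = 335 − 284.1 = 50.9 mOsm/kg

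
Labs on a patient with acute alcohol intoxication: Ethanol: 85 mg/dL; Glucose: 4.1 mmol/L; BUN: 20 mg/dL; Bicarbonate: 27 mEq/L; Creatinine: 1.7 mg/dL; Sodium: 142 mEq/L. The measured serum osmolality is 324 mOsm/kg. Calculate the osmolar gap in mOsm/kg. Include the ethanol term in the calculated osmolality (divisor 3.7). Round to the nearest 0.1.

5.8 mOsm/kg

Calculated osmolality = 2·Na + glucose + BUN/2.8 + ethanol/3.7
= 2·142 + 4.1 + 20/2.8 + 85/3.7
= 284 + 4.10 + 7.14 + 22.97
= 318.21 mOsm/kg ≈ 318.2 mOsm/kg
Osmolar gap = measured − calculated = 324 − 318.2 = 5.8 mOsm/kg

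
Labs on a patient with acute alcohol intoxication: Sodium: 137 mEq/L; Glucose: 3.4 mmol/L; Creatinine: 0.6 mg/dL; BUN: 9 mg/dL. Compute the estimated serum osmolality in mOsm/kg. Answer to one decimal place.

280.6 mOsm/kg

Calculated osmolality = 2·Na + glucose + BUN/2.8
= 2·137 + 3.4 + 9/2.8
= 274 + 3.40 + 3.21
= 280.61 mOsm/kg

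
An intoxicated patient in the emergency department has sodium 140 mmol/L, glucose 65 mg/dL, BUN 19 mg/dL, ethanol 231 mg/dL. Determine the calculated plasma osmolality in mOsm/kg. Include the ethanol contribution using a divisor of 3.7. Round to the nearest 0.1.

Calculated osmolality = 2·Na + glucose/18 + BUN/2.8 + ethanol/3.7
= 2·140 + 65/18 + 19/2.8 + 231/3.7
= 280 + 3.61 + 6.79 + 62.43
= 352.83 mOsm/kg

352.8 mOsm/kg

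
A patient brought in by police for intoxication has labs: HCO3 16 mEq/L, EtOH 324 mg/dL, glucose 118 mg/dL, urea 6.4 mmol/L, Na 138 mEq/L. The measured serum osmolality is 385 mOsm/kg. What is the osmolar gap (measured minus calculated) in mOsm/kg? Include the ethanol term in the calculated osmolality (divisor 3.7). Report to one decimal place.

8.5 mOsm/kg

Calculated osmolality = 2·Na + glucose/18 + urea + ethanol/3.7
= 2·138 + 118/18 + 6.4 + 324/3.7
= 276 + 6.56 + 6.40 + 87.57
= 376.53 mOsm/kg ≈ 376.5 mOsm/kg
Osmolar gap = measured − calculated = 385 − 376.5 = 8.5 mOsm/kg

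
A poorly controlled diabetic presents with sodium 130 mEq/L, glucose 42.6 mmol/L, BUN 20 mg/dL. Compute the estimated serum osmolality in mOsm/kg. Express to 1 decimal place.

Calculated osmolality = 2·Na + glucose + BUN/2.8
= 2·130 + 42.6 + 20/2.8
= 260 + 42.60 + 7.14
= 309.74 mOsm/kg

309.7 mOsm/kg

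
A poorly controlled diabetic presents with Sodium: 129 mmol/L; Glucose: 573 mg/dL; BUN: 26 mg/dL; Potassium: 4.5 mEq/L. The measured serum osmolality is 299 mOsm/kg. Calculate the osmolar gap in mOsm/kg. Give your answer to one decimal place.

Calculated osmolality = 2·Na + glucose/18 + BUN/2.8
= 2·129 + 573/18 + 26/2.8
= 258 + 31.83 + 9.29
= 299.12 mOsm/kg ≈ 299.1 mOsm/kg
Osmolar gap = measured − calculated = 299 − 299.1 = -0.1 mOsm/kg

-0.1 mOsm/kg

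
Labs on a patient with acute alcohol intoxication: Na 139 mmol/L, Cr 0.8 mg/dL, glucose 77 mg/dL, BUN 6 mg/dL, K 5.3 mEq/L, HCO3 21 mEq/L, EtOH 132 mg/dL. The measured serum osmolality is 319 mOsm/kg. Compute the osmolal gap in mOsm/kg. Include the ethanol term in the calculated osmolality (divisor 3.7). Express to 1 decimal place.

Calculated osmolality = 2·Na + glucose/18 + BUN/2.8 + ethanol/3.7
= 2·139 + 77/18 + 6/2.8 + 132/3.7
= 278 + 4.28 + 2.14 + 35.68
= 320.1 mOsm/kg ≈ 320.1 mOsm/kg
Osmolar gap = measured − calculated = 319 − 320.1 = -1.1 mOsm/kg

-1.1 mOsm/kg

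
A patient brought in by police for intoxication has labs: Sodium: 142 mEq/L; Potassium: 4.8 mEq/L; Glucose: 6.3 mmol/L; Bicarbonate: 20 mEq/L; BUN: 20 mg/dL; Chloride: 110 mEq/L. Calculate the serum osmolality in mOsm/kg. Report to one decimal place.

Calculated osmolality = 2·Na + glucose + BUN/2.8
= 2·142 + 6.3 + 20/2.8
= 284 + 6.30 + 7.14
= 297.44 mOsm/kg

297.4 mOsm/kg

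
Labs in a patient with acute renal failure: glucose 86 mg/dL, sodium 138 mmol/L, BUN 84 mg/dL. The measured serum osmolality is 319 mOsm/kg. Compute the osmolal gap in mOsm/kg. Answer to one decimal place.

Calculated osmolality = 2·Na + glucose/18 + BUN/2.8
= 2·138 + 86/18 + 84/2.8
= 276 + 4.78 + 30
= 310.78 mOsm/kg ≈ 310.8 mOsm/kg
Osmolar gap = measured − calculated = 319 − 310.8 = 8.2 mOsm/kg

8.2 mOsm/kg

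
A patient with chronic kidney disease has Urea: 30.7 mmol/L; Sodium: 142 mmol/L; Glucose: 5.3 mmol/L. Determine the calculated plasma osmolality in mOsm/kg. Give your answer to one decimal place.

320.0 mOsm/kg

Calculated osmolality = 2·Na + glucose + urea
= 2·142 + 5.3 + 30.7
= 284 + 5.30 + 30.70
= 320 mOsm/kg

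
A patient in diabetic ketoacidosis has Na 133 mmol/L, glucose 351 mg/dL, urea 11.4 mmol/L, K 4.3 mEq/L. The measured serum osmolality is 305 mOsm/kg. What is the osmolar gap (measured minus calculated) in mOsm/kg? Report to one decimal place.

8.1 mOsm/kg

Calculated osmolality = 2·Na + glucose/18 + urea
= 2·133 + 351/18 + 11.4
= 266 + 19.50 + 11.40
= 296.9 mOsm/kg ≈ 296.9 mOsm/kg
Osmolar gap = measured − calculated = 305 − 296.9 = 8.1 mOsm/kg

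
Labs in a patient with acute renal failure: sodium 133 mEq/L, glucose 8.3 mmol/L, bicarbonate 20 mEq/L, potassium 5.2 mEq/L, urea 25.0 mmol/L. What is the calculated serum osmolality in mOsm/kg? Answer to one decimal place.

299.3 mOsm/kg

Calculated osmolality = 2·Na + glucose + urea
= 2·133 + 8.3 + 25
= 266 + 8.30 + 25
= 299.3 mOsm/kg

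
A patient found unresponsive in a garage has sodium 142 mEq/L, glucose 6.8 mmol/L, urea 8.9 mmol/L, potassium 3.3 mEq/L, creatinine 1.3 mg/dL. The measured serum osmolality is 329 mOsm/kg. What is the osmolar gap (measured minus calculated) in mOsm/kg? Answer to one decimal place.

Calculated osmolality = 2·Na + glucose + urea
= 2·142 + 6.8 + 8.9
= 284 + 6.80 + 8.90
= 299.7 mOsm/kg ≈ 299.7 mOsm/kg
Osmolar gap = measured − calculated = 329 − 299.7 = 29.3 mOsm/kg

29.3 mOsm/kg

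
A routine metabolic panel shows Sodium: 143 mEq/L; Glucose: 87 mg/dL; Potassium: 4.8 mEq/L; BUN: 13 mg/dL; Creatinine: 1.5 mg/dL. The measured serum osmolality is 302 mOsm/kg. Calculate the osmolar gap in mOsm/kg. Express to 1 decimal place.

6.5 mOsm/kg

Calculated osmolality = 2·Na + glucose/18 + BUN/2.8
= 2·143 + 87/18 + 13/2.8
= 286 + 4.83 + 4.64
= 295.47 mOsm/kg ≈ 295.5 mOsm/kg
Osmolar gap = measured − calculated = 302 − 295.5 = 6.5 mOsm/kg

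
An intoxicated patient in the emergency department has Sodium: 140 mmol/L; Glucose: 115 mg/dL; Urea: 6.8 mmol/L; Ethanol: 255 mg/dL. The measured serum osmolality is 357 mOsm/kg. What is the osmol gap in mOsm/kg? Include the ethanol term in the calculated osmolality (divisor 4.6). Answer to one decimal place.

8.4 mOsm/kg

Calculated osmolality = 2·Na + glucose/18 + urea + ethanol/4.6
= 2·140 + 115/18 + 6.8 + 255/4.6
= 280 + 6.39 + 6.80 + 55.43
= 348.62 mOsm/kg ≈ 348.6 mOsm/kg
Osmolar gap = measured − calculated = 357 − 348.6 = 8.4 mOsm/kg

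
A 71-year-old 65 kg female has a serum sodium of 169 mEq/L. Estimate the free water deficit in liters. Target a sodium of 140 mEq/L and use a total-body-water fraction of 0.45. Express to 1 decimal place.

6.1 L

TBW = 0.45 · 65 = 29.25 L
Free water deficit = TBW · (Na/140 − 1)
= 29.25 · (169/140 − 1)
= 29.25 · 0.2071
= 6.06 L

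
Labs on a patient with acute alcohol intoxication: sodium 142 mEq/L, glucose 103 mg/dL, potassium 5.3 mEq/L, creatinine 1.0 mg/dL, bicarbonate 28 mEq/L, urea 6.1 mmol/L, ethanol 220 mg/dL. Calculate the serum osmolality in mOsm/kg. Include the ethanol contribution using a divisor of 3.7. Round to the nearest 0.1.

355.3 mOsm/kg

Calculated osmolality = 2·Na + glucose/18 + urea + ethanol/3.7
= 2·142 + 103/18 + 6.1 + 220/3.7
= 284 + 5.72 + 6.10 + 59.46
= 355.28 mOsm/kg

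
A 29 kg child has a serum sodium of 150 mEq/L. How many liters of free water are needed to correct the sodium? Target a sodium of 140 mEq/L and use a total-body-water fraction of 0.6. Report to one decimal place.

1.2 L

TBW = 0.6 · 29 = 17.4 L
Free water deficit = TBW · (Na/140 − 1)
= 17.4 · (150/140 − 1)
= 17.4 · 0.0714
= 1.24 L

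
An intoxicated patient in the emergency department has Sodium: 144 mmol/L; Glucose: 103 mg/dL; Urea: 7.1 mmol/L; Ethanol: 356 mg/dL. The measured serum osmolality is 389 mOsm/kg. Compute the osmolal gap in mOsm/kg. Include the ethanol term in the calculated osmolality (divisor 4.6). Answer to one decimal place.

10.8 mOsm/kg

Calculated osmolality = 2·Na + glucose/18 + urea + ethanol/4.6
= 2·144 + 103/18 + 7.1 + 356/4.6
= 288 + 5.72 + 7.10 + 77.39
= 378.21 mOsm/kg ≈ 378.2 mOsm/kg
Osmolar gap = measured − calculated = 389 − 378.2 = 10.8 mOsm/kg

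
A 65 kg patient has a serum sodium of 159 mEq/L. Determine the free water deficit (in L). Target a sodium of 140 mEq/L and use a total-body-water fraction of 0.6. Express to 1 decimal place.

5.3 L

TBW = 0.6 · 65 = 39 L
Free water deficit = TBW · (Na/140 − 1)
= 39 · (159/140 − 1)
= 39 · 0.1357
= 5.29 L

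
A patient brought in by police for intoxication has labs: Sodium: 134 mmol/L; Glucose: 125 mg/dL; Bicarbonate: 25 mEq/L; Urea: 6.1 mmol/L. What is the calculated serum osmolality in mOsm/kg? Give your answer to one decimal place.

Calculated osmolality = 2·Na + glucose/18 + urea
= 2·134 + 125/18 + 6.1
= 268 + 6.94 + 6.10
= 281.04 mOsm/kg

281.0 mOsm/kg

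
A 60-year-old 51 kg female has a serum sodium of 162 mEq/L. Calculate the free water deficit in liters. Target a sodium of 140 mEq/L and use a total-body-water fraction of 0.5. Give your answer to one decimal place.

TBW = 0.5 · 51 = 25.5 L
Free water deficit = TBW · (Na/140 − 1)
= 25.5 · (162/140 − 1)
= 25.5 · 0.1571
= 4.01 L

4.0 L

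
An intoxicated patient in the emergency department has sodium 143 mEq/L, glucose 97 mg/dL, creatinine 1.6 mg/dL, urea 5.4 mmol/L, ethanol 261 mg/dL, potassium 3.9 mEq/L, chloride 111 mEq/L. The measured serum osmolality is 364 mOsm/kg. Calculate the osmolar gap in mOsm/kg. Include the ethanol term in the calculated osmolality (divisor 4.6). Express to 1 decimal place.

Calculated osmolality = 2·Na + glucose/18 + urea + ethanol/4.6
= 2·143 + 97/18 + 5.4 + 261/4.6
= 286 + 5.39 + 5.40 + 56.74
= 353.53 mOsm/kg ≈ 353.5 mOsm/kg
Osmolar gap = measured − calculated = 364 − 353.5 = 10.5 mOsm/kg

10.5 mOsm/kg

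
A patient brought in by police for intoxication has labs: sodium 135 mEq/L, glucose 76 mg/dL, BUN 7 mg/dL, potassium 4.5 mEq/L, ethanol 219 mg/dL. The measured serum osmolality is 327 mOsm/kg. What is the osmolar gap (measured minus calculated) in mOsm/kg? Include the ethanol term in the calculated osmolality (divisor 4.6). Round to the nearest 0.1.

2.7 mOsm/kg

Calculated osmolality = 2·Na + glucose/18 + BUN/2.8 + ethanol/4.6
= 2·135 + 76/18 + 7/2.8 + 219/4.6
= 270 + 4.22 + 2.50 + 47.61
= 324.33 mOsm/kg ≈ 324.3 mOsm/kg
Osmolar gap = measured − calculated = 327 − 324.3 = 2.7 mOsm/kg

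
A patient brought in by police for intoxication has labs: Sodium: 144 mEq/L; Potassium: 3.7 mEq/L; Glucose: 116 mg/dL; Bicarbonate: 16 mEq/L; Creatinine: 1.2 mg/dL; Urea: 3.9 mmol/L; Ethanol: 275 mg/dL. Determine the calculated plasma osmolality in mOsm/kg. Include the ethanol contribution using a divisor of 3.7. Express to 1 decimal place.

372.7 mOsm/kg

Calculated osmolality = 2·Na + glucose/18 + urea + ethanol/3.7
= 2·144 + 116/18 + 3.9 + 275/3.7
= 288 + 6.44 + 3.90 + 74.32
= 372.66 mOsm/kg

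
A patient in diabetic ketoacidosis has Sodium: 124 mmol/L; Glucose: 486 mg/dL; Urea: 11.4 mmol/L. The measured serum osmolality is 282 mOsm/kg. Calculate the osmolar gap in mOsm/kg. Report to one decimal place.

Calculated osmolality = 2·Na + glucose/18 + urea
= 2·124 + 486/18 + 11.4
= 248 + 27 + 11.40
= 286.4 mOsm/kg ≈ 286.4 mOsm/kg
Osmolar gap = measured − calculated = 282 − 286.4 = -4.4 mOsm/kg

-4.4 mOsm/kg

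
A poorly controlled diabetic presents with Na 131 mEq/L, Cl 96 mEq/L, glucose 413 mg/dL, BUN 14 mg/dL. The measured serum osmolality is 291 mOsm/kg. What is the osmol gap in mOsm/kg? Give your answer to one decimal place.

1.1 mOsm/kg

Calculated osmolality = 2·Na + glucose/18 + BUN/2.8
= 2·131 + 413/18 + 14/2.8
= 262 + 22.94 + 5
= 289.94 mOsm/kg ≈ 289.9 mOsm/kg
Osmolar gap = measured − calculated = 291 − 289.9 = 1.1 mOsm/kg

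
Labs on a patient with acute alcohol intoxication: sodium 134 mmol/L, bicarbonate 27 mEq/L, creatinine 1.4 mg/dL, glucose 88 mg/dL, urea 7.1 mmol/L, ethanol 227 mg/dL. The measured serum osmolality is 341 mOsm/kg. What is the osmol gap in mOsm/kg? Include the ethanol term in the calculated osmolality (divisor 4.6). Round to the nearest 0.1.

11.7 mOsm/kg

Calculated osmolality = 2·Na + glucose/18 + urea + ethanol/4.6
= 2·134 + 88/18 + 7.1 + 227/4.6
= 268 + 4.89 + 7.10 + 49.35
= 329.34 mOsm/kg ≈ 329.3 mOsm/kg
Osmolar gap = measured − calculated = 341 − 329.3 = 11.7 mOsm/kg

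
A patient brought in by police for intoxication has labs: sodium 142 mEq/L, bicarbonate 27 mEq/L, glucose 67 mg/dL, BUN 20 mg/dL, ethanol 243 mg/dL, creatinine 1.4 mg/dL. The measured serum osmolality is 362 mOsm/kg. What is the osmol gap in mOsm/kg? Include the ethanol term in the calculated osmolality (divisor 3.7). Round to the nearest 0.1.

1.5 mOsm/kg

Calculated osmolality = 2·Na + glucose/18 + BUN/2.8 + ethanol/3.7
= 2·142 + 67/18 + 20/2.8 + 243/3.7
= 284 + 3.72 + 7.14 + 65.68
= 360.54 mOsm/kg ≈ 360.5 mOsm/kg
Osmolar gap = measured − calculated = 362 − 360.5 = 1.5 mOsm/kg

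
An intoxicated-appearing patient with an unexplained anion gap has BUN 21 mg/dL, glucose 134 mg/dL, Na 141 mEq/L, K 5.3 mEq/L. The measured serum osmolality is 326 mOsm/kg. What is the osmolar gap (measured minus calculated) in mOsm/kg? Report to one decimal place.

Calculated osmolality = 2·Na + glucose/18 + BUN/2.8
= 2·141 + 134/18 + 21/2.8
= 282 + 7.44 + 7.50
= 296.94 mOsm/kg ≈ 296.9 mOsm/kg
Osmolar gap = measured − calculated = 326 − 296.9 = 29.1 mOsm/kg

29.1 mOsm/kg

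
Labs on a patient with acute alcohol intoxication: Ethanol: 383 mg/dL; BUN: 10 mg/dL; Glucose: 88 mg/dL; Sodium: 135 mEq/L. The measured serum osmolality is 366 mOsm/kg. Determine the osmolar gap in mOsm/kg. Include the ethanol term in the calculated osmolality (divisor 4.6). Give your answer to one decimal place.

Calculated osmolality = 2·Na + glucose/18 + BUN/2.8 + ethanol/4.6
= 2·135 + 88/18 + 10/2.8 + 383/4.6
= 270 + 4.89 + 3.57 + 83.26
= 361.72 mOsm/kg ≈ 361.7 mOsm/kg
Osmolar gap = measured − calculated = 366 − 361.7 = 4.3 mOsm/kg

4.3 mOsm/kg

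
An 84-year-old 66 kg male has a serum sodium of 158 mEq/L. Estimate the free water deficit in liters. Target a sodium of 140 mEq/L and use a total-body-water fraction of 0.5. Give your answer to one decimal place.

4.2 L

TBW = 0.5 · 66 = 33 L
Free water deficit = TBW · (Na/140 − 1)
= 33 · (158/140 − 1)
= 33 · 0.1286
= 4.24 L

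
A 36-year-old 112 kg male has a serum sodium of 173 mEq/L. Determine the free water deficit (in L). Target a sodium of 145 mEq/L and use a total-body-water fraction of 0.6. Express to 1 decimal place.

TBW = 0.6 · 112 = 67.2 L
Free water deficit = TBW · (Na/145 − 1)
= 67.2 · (173/145 − 1)
= 67.2 · 0.1931
= 12.98 L

13.0 L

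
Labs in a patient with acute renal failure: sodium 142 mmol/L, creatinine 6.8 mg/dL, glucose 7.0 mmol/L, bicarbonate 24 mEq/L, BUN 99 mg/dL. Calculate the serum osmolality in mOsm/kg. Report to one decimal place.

326.4 mOsm/kg

Calculated osmolality = 2·Na + glucose + BUN/2.8
= 2·142 + 7 + 99/2.8
= 284 + 7 + 35.36
= 326.36 mOsm/kg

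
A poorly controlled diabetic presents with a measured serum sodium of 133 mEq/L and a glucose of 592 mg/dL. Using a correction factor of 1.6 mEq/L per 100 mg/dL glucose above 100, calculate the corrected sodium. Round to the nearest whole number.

141 mEq/L

Corrected Na = measured Na + 1.6 · (glucose − 100)/100
= 133 + 1.6 · (592 − 100)/100
= 133 + 7.9
= 140.9 mEq/L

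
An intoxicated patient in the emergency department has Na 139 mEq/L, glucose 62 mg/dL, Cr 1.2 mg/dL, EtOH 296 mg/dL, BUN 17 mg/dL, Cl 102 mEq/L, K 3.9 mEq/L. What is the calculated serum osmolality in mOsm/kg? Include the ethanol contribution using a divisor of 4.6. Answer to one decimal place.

Calculated osmolality = 2·Na + glucose/18 + BUN/2.8 + ethanol/4.6
= 2·139 + 62/18 + 17/2.8 + 296/4.6
= 278 + 3.44 + 6.07 + 64.35
= 351.86 mOsm/kg

351.9 mOsm/kg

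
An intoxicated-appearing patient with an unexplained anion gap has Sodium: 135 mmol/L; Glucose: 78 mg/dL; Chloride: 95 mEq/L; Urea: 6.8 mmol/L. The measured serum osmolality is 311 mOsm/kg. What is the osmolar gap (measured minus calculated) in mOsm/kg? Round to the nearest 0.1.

29.9 mOsm/kg

Calculated osmolality = 2·Na + glucose/18 + urea
= 2·135 + 78/18 + 6.8
= 270 + 4.33 + 6.80
= 281.13 mOsm/kg ≈ 281.1 mOsm/kg
Osmolar gap = measured − calculated = 311 − 281.1 = 29.9 mOsm/kg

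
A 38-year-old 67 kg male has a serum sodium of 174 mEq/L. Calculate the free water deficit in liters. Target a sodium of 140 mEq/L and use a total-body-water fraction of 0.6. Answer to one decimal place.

9.8 L

TBW = 0.6 · 67 = 40.2 L
Free water deficit = TBW · (Na/140 − 1)
= 40.2 · (174/140 − 1)
= 40.2 · 0.2429
= 9.76 L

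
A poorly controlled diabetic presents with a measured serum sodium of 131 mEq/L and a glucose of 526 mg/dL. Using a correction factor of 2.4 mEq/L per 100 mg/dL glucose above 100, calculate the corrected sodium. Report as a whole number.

141 mEq/L

Corrected Na = measured Na + 2.4 · (glucose − 100)/100
= 131 + 2.4 · (526 − 100)/100
= 131 + 10.2
= 141.2 mEq/L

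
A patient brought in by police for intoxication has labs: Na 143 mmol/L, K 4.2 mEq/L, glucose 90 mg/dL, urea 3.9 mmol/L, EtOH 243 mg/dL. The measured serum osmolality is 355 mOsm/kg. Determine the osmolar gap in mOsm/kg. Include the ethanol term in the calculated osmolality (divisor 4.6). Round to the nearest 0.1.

Calculated osmolality = 2·Na + glucose/18 + urea + ethanol/4.6
= 2·143 + 90/18 + 3.9 + 243/4.6
= 286 + 5 + 3.90 + 52.83
= 347.73 mOsm/kg ≈ 347.7 mOsm/kg
Osmolar gap = measured − calculated = 355 − 347.7 = 7.3 mOsm/kg

7.3 mOsm/kg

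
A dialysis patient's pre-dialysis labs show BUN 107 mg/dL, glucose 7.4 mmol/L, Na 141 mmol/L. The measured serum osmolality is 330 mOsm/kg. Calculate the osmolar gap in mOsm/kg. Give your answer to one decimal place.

2.4 mOsm/kg

Calculated osmolality = 2·Na + glucose + BUN/2.8
= 2·141 + 7.4 + 107/2.8
= 282 + 7.40 + 38.21
= 327.61 mOsm/kg ≈ 327.6 mOsm/kg
Osmolar gap = measured − calculated = 330 − 327.6 = 2.4 mOsm/kg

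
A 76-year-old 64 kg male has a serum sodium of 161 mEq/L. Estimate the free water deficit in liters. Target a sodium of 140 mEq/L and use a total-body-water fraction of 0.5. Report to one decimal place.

4.8 L

TBW = 0.5 · 64 = 32 L
Free water deficit = TBW · (Na/140 − 1)
= 32 · (161/140 − 1)
= 32 · 0.15
= 4.8 L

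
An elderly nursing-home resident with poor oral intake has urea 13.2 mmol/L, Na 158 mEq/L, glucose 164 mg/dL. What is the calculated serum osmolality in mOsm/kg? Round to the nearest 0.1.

338.3 mOsm/kg

Calculated osmolality = 2·Na + glucose/18 + urea
= 2·158 + 164/18 + 13.2
= 316 + 9.11 + 13.20
= 338.31 mOsm/kg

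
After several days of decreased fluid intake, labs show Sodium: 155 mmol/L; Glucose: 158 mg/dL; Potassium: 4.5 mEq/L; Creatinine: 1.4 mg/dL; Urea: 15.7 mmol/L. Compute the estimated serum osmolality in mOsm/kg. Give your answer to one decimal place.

334.5 mOsm/kg

Calculated osmolality = 2·Na + glucose/18 + urea
= 2·155 + 158/18 + 15.7
= 310 + 8.78 + 15.70
= 334.48 mOsm/kg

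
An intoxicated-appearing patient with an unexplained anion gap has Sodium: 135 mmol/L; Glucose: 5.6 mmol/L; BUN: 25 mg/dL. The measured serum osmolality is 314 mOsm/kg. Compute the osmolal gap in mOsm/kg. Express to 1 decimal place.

Calculated osmolality = 2·Na + glucose + BUN/2.8
= 2·135 + 5.6 + 25/2.8
= 270 + 5.60 + 8.93
= 284.53 mOsm/kg ≈ 284.5 mOsm/kg
Osmolar gap = measured − calculated = 314 − 284.5 = 29.5 mOsm/kg

29.5 mOsm/kg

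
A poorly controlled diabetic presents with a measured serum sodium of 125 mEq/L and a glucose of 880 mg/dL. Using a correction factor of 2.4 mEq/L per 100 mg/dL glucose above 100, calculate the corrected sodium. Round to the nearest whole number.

144 mEq/L

Corrected Na = measured Na + 2.4 · (glucose − 100)/100
= 125 + 2.4 · (880 − 100)/100
= 125 + 18.7
= 143.7 mEq/L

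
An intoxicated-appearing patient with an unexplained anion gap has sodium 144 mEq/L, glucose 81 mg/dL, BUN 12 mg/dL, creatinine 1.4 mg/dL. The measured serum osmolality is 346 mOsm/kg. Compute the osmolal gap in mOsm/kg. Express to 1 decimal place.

49.2 mOsm/kg

Calculated osmolality = 2·Na + glucose/18 + BUN/2.8
= 2·144 + 81/18 + 12/2.8
= 288 + 4.50 + 4.29
= 296.79 mOsm/kg ≈ 296.8 mOsm/kg
Osmolar gap = measured − calculated = 346 − 296.8 = 49.2 mOsm/kg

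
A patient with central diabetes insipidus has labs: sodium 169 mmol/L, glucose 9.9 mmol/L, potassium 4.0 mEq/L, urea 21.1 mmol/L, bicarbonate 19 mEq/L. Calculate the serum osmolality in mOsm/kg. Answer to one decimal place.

Calculated osmolality = 2·Na + glucose + urea
= 2·169 + 9.9 + 21.1
= 338 + 9.90 + 21.10
= 369 mOsm/kg

369.0 mOsm/kg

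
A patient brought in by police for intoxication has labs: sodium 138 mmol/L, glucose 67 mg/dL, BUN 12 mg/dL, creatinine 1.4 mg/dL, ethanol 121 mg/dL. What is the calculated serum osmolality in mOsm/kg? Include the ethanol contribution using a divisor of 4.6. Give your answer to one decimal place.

Calculated osmolality = 2·Na + glucose/18 + BUN/2.8 + ethanol/4.6
= 2·138 + 67/18 + 12/2.8 + 121/4.6
= 276 + 3.72 + 4.29 + 26.30
= 310.31 mOsm/kg

310.3 mOsm/kg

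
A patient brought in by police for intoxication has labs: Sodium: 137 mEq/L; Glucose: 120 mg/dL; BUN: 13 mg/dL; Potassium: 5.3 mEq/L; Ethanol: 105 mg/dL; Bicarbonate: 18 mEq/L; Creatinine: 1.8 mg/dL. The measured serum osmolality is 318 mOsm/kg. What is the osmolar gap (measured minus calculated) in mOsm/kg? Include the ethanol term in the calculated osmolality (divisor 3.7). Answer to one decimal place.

Calculated osmolality = 2·Na + glucose/18 + BUN/2.8 + ethanol/3.7
= 2·137 + 120/18 + 13/2.8 + 105/3.7
= 274 + 6.67 + 4.64 + 28.38
= 313.69 mOsm/kg ≈ 313.7 mOsm/kg
Osmolar gap = measured − calculated = 318 − 313.7 = 4.3 mOsm/kg

4.3 mOsm/kg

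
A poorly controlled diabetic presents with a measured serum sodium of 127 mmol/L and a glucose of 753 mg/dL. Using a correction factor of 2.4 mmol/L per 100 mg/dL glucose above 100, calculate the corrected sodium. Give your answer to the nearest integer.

Corrected Na = measured Na + 2.4 · (glucose − 100)/100
= 127 + 2.4 · (753 − 100)/100
= 127 + 15.7
= 142.7 mmol/L

143 mmol/L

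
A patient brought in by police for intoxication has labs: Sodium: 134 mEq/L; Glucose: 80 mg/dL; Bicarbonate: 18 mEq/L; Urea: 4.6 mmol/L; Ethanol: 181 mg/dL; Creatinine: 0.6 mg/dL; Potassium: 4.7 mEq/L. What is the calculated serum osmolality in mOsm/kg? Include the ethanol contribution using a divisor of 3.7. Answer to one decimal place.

Calculated osmolality = 2·Na + glucose/18 + urea + ethanol/3.7
= 2·134 + 80/18 + 4.6 + 181/3.7
= 268 + 4.44 + 4.60 + 48.92
= 325.96 mOsm/kg

326.0 mOsm/kg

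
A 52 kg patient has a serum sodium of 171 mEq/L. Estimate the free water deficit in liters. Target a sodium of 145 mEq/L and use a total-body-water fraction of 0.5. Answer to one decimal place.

TBW = 0.5 · 52 = 26 L
Free water deficit = TBW · (Na/145 − 1)
= 26 · (171/145 − 1)
= 26 · 0.1793
= 4.66 L

4.7 L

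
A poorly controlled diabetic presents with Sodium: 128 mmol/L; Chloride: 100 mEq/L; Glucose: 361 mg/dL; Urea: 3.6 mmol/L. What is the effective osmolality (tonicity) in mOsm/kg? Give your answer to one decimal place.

Effective osmolality excludes urea (freely permeant across cell membranes):
2·Na + glucose/18
= 2·128 + 361/18
= 256 + 20.06
= 276.06 mOsm/kg

276.1 mOsm/kg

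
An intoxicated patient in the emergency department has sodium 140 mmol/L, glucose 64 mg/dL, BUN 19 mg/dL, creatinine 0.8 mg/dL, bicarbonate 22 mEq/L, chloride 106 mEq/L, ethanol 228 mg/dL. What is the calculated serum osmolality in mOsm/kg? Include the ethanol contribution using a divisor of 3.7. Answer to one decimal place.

Calculated osmolality = 2·Na + glucose/18 + BUN/2.8 + ethanol/3.7
= 2·140 + 64/18 + 19/2.8 + 228/3.7
= 280 + 3.56 + 6.79 + 61.62
= 351.97 mOsm/kg

352.0 mOsm/kg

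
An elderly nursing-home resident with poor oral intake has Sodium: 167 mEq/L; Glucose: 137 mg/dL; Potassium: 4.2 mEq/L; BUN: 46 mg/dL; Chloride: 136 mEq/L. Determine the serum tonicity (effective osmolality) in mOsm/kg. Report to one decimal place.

Effective osmolality excludes urea (freely permeant across cell membranes):
2·Na + glucose/18
= 2·167 + 137/18
= 334 + 7.61
= 341.61 mOsm/kg

341.6 mOsm/kg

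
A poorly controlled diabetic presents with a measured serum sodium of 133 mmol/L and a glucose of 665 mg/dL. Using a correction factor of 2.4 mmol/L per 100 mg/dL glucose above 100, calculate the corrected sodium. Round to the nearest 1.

Corrected Na = measured Na + 2.4 · (glucose − 100)/100
= 133 + 2.4 · (665 − 100)/100
= 133 + 13.6
= 146.6 mmol/L

147 mmol/L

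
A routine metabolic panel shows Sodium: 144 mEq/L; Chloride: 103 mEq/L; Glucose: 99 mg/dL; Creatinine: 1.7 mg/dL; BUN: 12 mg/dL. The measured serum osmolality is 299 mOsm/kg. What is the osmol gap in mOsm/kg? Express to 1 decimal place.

1.2 mOsm/kg

Calculated osmolality = 2·Na + glucose/18 + BUN/2.8
= 2·144 + 99/18 + 12/2.8
= 288 + 5.50 + 4.29
= 297.79 mOsm/kg ≈ 297.8 mOsm/kg
Osmolar gap = measured − calculated = 299 − 297.8 = 1.2 mOsm/kg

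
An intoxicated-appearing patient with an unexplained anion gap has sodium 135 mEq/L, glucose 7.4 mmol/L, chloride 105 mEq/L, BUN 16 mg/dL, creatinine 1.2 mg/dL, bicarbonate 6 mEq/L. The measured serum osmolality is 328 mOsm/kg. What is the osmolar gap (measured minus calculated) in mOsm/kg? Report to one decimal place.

Calculated osmolality = 2·Na + glucose + BUN/2.8
= 2·135 + 7.4 + 16/2.8
= 270 + 7.40 + 5.71
= 283.11 mOsm/kg ≈ 283.1 mOsm/kg
Osmolar gap = measured − calculated = 328 − 283.1 = 44.9 mOsm/kg

44.9 mOsm/kg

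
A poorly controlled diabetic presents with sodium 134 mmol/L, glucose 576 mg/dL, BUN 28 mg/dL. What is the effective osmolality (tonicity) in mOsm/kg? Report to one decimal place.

Effective osmolality excludes urea (freely permeant across cell membranes):
2·Na + glucose/18
= 2·134 + 576/18
= 268 + 32
= 300 mOsm/kg

300.0 mOsm/kg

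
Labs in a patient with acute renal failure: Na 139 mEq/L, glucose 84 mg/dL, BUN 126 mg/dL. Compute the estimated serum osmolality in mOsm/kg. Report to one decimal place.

Calculated osmolality = 2·Na + glucose/18 + BUN/2.8
= 2·139 + 84/18 + 126/2.8
= 278 + 4.67 + 45
= 327.67 mOsm/kg

327.7 mOsm/kg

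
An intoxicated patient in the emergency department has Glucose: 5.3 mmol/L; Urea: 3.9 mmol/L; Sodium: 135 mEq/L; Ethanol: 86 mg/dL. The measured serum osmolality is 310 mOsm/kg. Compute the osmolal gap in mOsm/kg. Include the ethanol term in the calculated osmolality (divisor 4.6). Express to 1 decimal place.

Calculated osmolality = 2·Na + glucose + urea + ethanol/4.6
= 2·135 + 5.3 + 3.9 + 86/4.6
= 270 + 5.30 + 3.90 + 18.70
= 297.9 mOsm/kg ≈ 297.9 mOsm/kg
Osmolar gap = measured − calculated = 310 − 297.9 = 12.1 mOsm/kg

12.1 mOsm/kg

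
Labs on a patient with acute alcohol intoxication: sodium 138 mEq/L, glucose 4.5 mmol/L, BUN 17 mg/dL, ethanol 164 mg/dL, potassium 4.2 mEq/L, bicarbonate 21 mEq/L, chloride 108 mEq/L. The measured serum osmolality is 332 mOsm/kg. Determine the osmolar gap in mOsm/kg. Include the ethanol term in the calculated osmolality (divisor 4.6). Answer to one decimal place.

Calculated osmolality = 2·Na + glucose + BUN/2.8 + ethanol/4.6
= 2·138 + 4.5 + 17/2.8 + 164/4.6
= 276 + 4.50 + 6.07 + 35.65
= 322.22 mOsm/kg ≈ 322.2 mOsm/kg
Osmolar gap = measured − calculated = 332 − 322.2 = 9.8 mOsm/kg

9.8 mOsm/kg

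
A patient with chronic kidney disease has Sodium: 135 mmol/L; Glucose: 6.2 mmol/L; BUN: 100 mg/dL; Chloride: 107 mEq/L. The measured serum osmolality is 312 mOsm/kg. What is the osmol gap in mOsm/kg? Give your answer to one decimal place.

0.1 mOsm/kg

Calculated osmolality = 2·Na + glucose + BUN/2.8
= 2·135 + 6.2 + 100/2.8
= 270 + 6.20 + 35.71
= 311.91 mOsm/kg ≈ 311.9 mOsm/kg
Osmolar gap = measured − calculated = 312 − 311.9 = 0.1 mOsm/kg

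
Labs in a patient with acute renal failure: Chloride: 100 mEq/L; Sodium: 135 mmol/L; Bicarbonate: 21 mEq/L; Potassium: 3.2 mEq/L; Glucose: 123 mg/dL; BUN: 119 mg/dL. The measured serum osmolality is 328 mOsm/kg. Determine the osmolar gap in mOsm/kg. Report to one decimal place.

Calculated osmolality = 2·Na + glucose/18 + BUN/2.8
= 2·135 + 123/18 + 119/2.8
= 270 + 6.83 + 42.50
= 319.33 mOsm/kg ≈ 319.3 mOsm/kg
Osmolar gap = measured − calculated = 328 − 319.3 = 8.7 mOsm/kg

8.7 mOsm/kg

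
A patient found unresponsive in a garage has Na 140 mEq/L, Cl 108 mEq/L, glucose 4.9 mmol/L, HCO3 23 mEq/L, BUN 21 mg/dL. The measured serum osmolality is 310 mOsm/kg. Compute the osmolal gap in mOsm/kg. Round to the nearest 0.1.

Calculated osmolality = 2·Na + glucose + BUN/2.8
= 2·140 + 4.9 + 21/2.8
= 280 + 4.90 + 7.50
= 292.4 mOsm/kg ≈ 292.4 mOsm/kg
Osmolar gap = measured − calculated = 310 − 292.4 = 17.6 mOsm/kg

17.6 mOsm/kg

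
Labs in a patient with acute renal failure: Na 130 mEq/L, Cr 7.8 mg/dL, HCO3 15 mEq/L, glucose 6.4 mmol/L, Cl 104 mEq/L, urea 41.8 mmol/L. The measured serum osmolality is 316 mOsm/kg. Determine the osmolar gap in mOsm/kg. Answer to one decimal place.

Calculated osmolality = 2·Na + glucose + urea
= 2·130 + 6.4 + 41.8
= 260 + 6.40 + 41.80
= 308.2 mOsm/kg ≈ 308.2 mOsm/kg
Osmolar gap = measured − calculated = 316 − 308.2 = 7.8 mOsm/kg

7.8 mOsm/kg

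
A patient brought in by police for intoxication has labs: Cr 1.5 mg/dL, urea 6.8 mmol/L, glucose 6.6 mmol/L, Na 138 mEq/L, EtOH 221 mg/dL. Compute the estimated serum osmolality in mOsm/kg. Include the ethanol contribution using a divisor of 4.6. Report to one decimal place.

Calculated osmolality = 2·Na + glucose + urea + ethanol/4.6
= 2·138 + 6.6 + 6.8 + 221/4.6
= 276 + 6.60 + 6.80 + 48.04
= 337.44 mOsm/kg

337.4 mOsm/kg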